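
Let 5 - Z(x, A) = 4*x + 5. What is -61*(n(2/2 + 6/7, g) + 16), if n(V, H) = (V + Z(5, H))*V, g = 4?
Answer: 52887/49 ≈ 1079.3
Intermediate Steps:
Z(x, A) = -4*x (Z(x, A) = 5 - (4*x + 5) = 5 - (5 + 4*x) = 5 + (-5 - 4*x) = -4*x)
n(V, H) = V*(-20 + V) (n(V, H) = (V - 4*5)*V = (V - 20)*V = (-20 + V)*V = V*(-20 + V))
-61*(n(2/2 + 6/7, g) + 16) = -61*((2/2 + 6/7)*(-20 + (2/2 + 6/7)) + 16) = -61*((2*(½) + 6*(⅐))*(-20 + (2*(½) + 6*(⅐))) + 16) = -61*((1 + 6/7)*(-20 + (1 + 6/7)) + 16) = -61*(13*(-20 + 13/7)/7 + 16) = -61*((13/7)*(-127/7) + 16) = -61*(-1651/49 + 16) = -61*(-867/49) = 52887/49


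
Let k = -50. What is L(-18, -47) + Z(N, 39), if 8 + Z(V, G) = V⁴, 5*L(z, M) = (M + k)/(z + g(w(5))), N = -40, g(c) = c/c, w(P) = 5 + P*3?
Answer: 217599417/85 ≈ 2.5600e+6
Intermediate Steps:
w(P) = 5 + 3*P
g(c) = 1
L(z, M) = (-50 + M)/(5*(1 + z)) (L(z, M) = ((M - 50)/(z + 1))/5 = ((-50 + M)/(1 + z))/5 = (-50 + M)/(5*(1 + z)))
Z(V, G) = -8 + V⁴
L(-18, -47) + Z(N, 39) = (-50 - 47)/(5*(1 - 18)) + (-8 + (-40)⁴) = (⅕)*(-97)/(-17) + (-8 + 2560000) = (⅕)*(-1/17)*(-97) + 2559992 = 97/85 + 2559992 = 217599417/85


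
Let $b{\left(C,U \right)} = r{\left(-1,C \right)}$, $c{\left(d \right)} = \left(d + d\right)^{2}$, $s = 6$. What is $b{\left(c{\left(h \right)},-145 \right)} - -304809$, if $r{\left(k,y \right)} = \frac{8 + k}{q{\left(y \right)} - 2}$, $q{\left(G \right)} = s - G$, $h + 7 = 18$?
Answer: $\frac{146308313}{480} \approx 3.0481 \cdot 10^{5}$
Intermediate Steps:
$h = 11$ ($h = -7 + 18 = 11$)
$c{\left(d \right)} = 4 d^{2}$ ($c{\left(d \right)} = \left(2 d\right)^{2} = 4 d^{2}$)
$q{\left(G \right)} = 6 - G$
$r{\left(k,y \right)} = \frac{8 + k}{4 - y}$ ($r{\left(k,y \right)} = \frac{8 + k}{\left(6 - y\right) - 2} = \frac{8 + k}{4 - y}$)
$b{\left(C,U \right)} = - \frac{7}{-4 + C}$ ($b{\left(C,U \right)} = \frac{-8 - -1}{-4 + C} = \frac{-8 + 1}{-4 + C} = \frac{1}{-4 + C} \left(-7\right) = - \frac{7}{-4 + C}$)
$b{\left(c{\left(h \right)},-145 \right)} - -304809 = - \frac{7}{-4 + 4 \cdot 11^{2}} - -304809 = - \frac{7}{-4 + 4 \cdot 121} + 304809 = - \frac{7}{-4 + 484} + 304809 = - \frac{7}{480} + 304809 = \frac{146308313}{480}$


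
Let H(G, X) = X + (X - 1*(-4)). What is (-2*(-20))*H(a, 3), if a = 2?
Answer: 400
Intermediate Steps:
H(G, X) = 4 + 2*X (H(G, X) = X + (X + 4) = X + (4 + X) = 4 + 2*X)
(-2*(-20))*H(a, 3) = (-2*(-20))*(4 + 2*3) = 40*(4 + 6) = 40*10 = 400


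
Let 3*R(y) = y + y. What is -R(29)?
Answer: -58/3 ≈ -19.333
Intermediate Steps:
R(y) = 2*y/3 (R(y) = (y + y)/3 = (2*y)/3 = 2*y/3)
-R(29) = -2*29/3 = -1*58/3 = -58/3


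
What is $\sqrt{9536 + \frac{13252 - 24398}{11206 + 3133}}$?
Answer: $\frac{\sqrt{1960507776162}}{14339} \approx 97.648$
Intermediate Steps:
$\sqrt{9536 + \frac{13252 - 24398}{11206 + 3133}} = \sqrt{9536 - \frac{11146}{14339}} = \sqrt{\frac{136725558}{14339}} = \frac{\sqrt{1960507776162}}{14339}$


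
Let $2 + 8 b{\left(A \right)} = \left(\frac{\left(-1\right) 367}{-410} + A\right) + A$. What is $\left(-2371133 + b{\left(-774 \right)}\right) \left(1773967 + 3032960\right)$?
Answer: $- \frac{37388044459560771}{3280} \approx -1.1399 \cdot 10^{13}$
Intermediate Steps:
$b{\left(A \right)} = - \frac{453}{3280} + \frac{A}{4}$ ($b{\left(A \right)} = - \frac{1}{4} + \frac{\left(\frac{\left(-1\right) 367}{-410} + A\right) + A}{8} = - \frac{1}{4} + \frac{\left(\left(-367\right) \left(- \frac{1}{410}\right) + A\right) + A}{8} = - \frac{1}{4} + \frac{\left(\frac{367}{410} + A\right) + A}{8} = - \frac{1}{4} + \frac{\frac{367}{410} + 2 A}{8} = - \frac{1}{4} + \left(\frac{367}{3280} + \frac{A}{4}\right) = - \frac{453}{3280} + \frac{A}{4}$)
$\left(-2371133 + b{\left(-774 \right)}\right) \left(1773967 + 3032960\right) = \left(-2371133 + \left(- \frac{453}{3280} + \frac{1}{4} \left(-774\right)\right)\right) \left(1773967 + 3032960\right) = \left(-2371133 - \frac{635133}{3280}\right) 4806927 = \left(- \frac{7777951373}{3280}\right) 4806927 = - \frac{37388044459560771}{3280}$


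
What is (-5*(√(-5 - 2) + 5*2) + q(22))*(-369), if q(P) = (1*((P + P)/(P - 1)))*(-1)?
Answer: 134562/7 + 1845*I*√7 ≈ 19223.0 + 4881.4*I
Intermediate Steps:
q(P) = -2*P/(-1 + P) (q(P) = (1*((2*P)/(-1 + P)))*(-1) = (1*(2*P/(-1 + P)))*(-1) = (2*P/(-1 + P))*(-1) = -2*P/(-1 + P))
(-5*(√(-5 - 2) + 5*2) + q(22))*(-369) = (-5*(√(-5 - 2) + 5*2) - 2*22/(-1 + 22))*(-369) = (-5*(√(-7) + 10) - 2*22/21)*(-369) = (-5*(I*√7 + 10) - 2*22*1/21)*(-369) = (-5*(10 + I*√7) - 44/21)*(-369) = ((-50 - 5*I*√7) - 44/21)*(-369) = (-1094/21 - 5*I*√7)*(-369) = 134562/7 + 1845*I*√7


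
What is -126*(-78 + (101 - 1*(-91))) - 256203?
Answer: -270567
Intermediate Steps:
-126*(-78 + (101 - 1*(-91))) - 256203 = -126*(-78 + (101 + 91)) - 256203 = -126*(-78 + 192) - 256203 = -126*114 - 256203 = -14364 - 256203 = -270567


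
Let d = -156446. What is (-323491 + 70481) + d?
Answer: -409456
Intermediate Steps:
(-323491 + 70481) + d = (-323491 + 70481) - 156446 = -253010 - 156446 = -409456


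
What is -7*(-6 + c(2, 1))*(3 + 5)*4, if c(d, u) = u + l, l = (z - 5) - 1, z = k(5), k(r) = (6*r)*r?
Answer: -31136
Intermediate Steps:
k(r) = 6*r²
z = 150 (z = 6*5² = 6*25 = 150)
l = 144 (l = (150 - 5) - 1 = 145 - 1 = 144)
c(d, u) = 144 + u (c(d, u) = u + 144 = 144 + u)
-7*(-6 + c(2, 1))*(3 + 5)*4 = -7*(-6 + (144 + 1))*(3 + 5)*4 = -7*(-6 + 145)*8*4 = -973*8*4 = -7*1112*4 = -7784*4 = -31136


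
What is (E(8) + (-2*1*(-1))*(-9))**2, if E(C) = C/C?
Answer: 289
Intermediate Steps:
E(C) = 1
(E(8) + (-2*1*(-1))*(-9))**2 = (1 + (-2*1*(-1))*(-9))**2 = (1 - 2*(-1)*(-9))**2 = (1 + 2*(-9))**2 = (1 - 18)**2 = (-17)**2 = 289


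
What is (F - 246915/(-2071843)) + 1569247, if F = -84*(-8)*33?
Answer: 3297178849504/2071843 ≈ 1.5914e+6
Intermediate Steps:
F = 22176 (F = 672*33 = 22176)
(F - 246915/(-2071843)) + 1569247 = (22176 - 246915/(-2071843)) + 1569247 = (22176 - 246915*(-1/2071843)) + 1569247 = (22176 + 246915/2071843) + 1569247 = 45945437283/2071843 + 1569247 = 3297178849504/2071843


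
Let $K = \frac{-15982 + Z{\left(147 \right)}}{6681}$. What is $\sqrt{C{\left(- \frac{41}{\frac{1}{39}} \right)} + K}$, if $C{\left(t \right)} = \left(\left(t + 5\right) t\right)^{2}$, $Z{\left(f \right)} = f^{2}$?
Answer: $\frac{\sqrt{1003364340947584647}}{393} \approx 2.5488 \cdot 10^{6}$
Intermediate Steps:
$K = \frac{331}{393}$ ($K = \frac{-15982 + 147^{2}}{6681} = \left(-15982 + 21609\right) \frac{1}{6681} = 5627 \cdot \frac{1}{6681} = \frac{331}{393} \approx 0.84224$)
$C{\left(t \right)} = t^{2} \left(5 + t\right)^{2}$ ($C{\left(t \right)} = \left(\left(5 + t\right) t\right)^{2} = \left(t \left(5 + t\right)\right)^{2} = t^{2} \left(5 + t\right)^{2}$)
$\sqrt{C{\left(- \frac{41}{\frac{1}{39}} \right)} + K} = \sqrt{\left(- \frac{41}{\frac{1}{39}}\right)^{2} \left(5 - \frac{41}{\frac{1}{39}}\right)^{2} + \frac{331}{393}} = \sqrt{\left(- 41 \frac{1}{\frac{1}{39}}\right)^{2} \left(5 - 41 \frac{1}{\frac{1}{39}}\right)^{2} + \frac{331}{393}} = \sqrt{\left(\left(-41\right) 39\right)^{2} \left(5 - 1599\right)^{2} + \frac{331}{393}} = \sqrt{\left(-1599\right)^{2} \left(5 - 1599\right)^{2} + \frac{331}{393}} = \sqrt{2556801 \left(-1594\right)^{2} + \frac{331}{393}} = \sqrt{2556801 \cdot 2540836 + \frac{331}{393}} = \sqrt{6496412025636 + \frac{331}{393}} = \sqrt{\frac{2553089926075279}{393}} = \frac{\sqrt{1003364340947584647}}{393}$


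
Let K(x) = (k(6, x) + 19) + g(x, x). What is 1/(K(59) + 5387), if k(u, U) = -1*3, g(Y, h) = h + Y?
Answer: 1/5521 ≈ 0.00018113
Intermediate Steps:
g(Y, h) = Y + h
k(u, U) = -3
K(x) = 16 + 2*x (K(x) = (-3 + 19) + (x + x) = 16 + 2*x)
1/(K(59) + 5387) = 1/((16 + 2*59) + 5387) = 1/((16 + 118) + 5387) = 1/(134 + 5387) = 1/5521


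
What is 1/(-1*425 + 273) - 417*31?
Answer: -1964905/152 ≈ -12927.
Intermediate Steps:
1/(-1*425 + 273) - 417*31 = 1/(-425 + 273) - 12927 = 1/(-152) - 12927 = -1/152 - 12927 = -1964905/152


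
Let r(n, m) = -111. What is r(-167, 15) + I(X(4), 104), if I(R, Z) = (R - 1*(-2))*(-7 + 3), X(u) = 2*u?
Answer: -151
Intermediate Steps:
I(R, Z) = -8 - 4*R (I(R, Z) = (R + 2)*(-4) = (2 + R)*(-4) = -8 - 4*R)
r(-167, 15) + I(X(4), 104) = -111 + (-8 - 8*4) = -111 + (-8 - 4*8) = -111 + (-8 - 32) = -111 - 40 = -151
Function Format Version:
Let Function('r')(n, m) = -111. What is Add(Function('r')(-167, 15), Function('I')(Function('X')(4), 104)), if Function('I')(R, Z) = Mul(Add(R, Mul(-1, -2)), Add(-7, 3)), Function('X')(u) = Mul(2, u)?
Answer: -151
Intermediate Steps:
Function('I')(R, Z) = Add(-8, Mul(-4, R)) (Function('I')(R, Z) = Mul(Add(R, 2), -4) = Mul(Add(2, R), -4) = Add(-8, Mul(-4, R)))
Add(Function('r')(-167, 15), Function('I')(Function('X')(4), 104)) = Add(-111, Add(-8, Mul(-4, Mul(2, 4)))) = Add(-111, Add(-8, Mul(-4, 8))) = Add(-111, Add(-8, -32)) = Add(-111, -40) = -151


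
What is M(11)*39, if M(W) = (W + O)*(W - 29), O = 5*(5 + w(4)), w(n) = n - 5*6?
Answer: 65988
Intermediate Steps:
w(n) = -30 + n (w(n) = n - 30 = -30 + n)
O = -105 (O = 5*(5 + (-30 + 4)) = 5*(5 - 26) = 5*(-21) = -105)
M(W) = (-105 + W)*(-29 + W) (M(W) = (W - 105)*(W - 29) = (-105 + W)*(-29 + W))
M(11)*39 = (3045 + 11² - 134*11)*39 = (3045 + 121 - 1474)*39 = 1692*39 = 65988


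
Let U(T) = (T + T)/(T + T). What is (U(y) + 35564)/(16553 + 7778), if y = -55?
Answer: 35565/24331 ≈ 1.4617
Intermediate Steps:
U(T) = 1 (U(T) = (2*T)/((2*T)) = (2*T)*(1/(2*T)) = 1)
(U(y) + 35564)/(16553 + 7778) = (1 + 35564)/(16553 + 7778) = 35565/24331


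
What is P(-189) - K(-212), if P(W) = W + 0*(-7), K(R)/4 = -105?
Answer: 231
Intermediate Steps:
K(R) = -420 (K(R) = 4*(-105) = -420)
P(W) = W (P(W) = W + 0 = W)
P(-189) - K(-212) = -189 - 1*(-420) = -189 + 420 = 231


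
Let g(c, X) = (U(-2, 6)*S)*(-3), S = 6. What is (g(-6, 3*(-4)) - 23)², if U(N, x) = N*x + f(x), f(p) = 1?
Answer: 30625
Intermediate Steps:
U(N, x) = 1 + N*x (U(N, x) = N*x + 1 = 1 + N*x)
g(c, X) = 198 (g(c, X) = ((1 - 2*6)*6)*(-3) = ((1 - 12)*6)*(-3) = -11*6*(-3) = -66*(-3) = 198)
(g(-6, 3*(-4)) - 23)² = (198 - 23)² = 175² = 30625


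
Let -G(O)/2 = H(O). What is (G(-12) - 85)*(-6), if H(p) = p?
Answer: 366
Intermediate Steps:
G(O) = -2*O
(G(-12) - 85)*(-6) = (-2*(-12) - 85)*(-6) = (24 - 85)*(-6) = -61*(-6) = 366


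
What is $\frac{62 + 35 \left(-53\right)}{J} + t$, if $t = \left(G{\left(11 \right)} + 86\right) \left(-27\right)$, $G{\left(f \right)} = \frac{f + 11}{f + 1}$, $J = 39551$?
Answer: $- \frac{187593979}{79102} \approx -2371.5$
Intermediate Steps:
$G{\left(f \right)} = \frac{11 + f}{1 + f}$
$t = - \frac{4743}{2}$ ($t = \left(\frac{11 + 11}{1 + 11} + 86\right) \left(-27\right) = \left(\frac{1}{12} \cdot 22 + 86\right) \left(-27\right) = \left(\frac{11}{6} + 86\right) \left(-27\right) = \frac{527}{6} \left(-27\right) = - \frac{4743}{2} \approx -2371.5$)
$\frac{62 + 35 \left(-53\right)}{J} + t = \frac{62 + 35 \left(-53\right)}{39551} - \frac{4743}{2} = \left(62 - 1855\right) \frac{1}{39551} - \frac{4743}{2} = \left(-1793\right) \frac{1}{39551} - \frac{4743}{2} = - \frac{1793}{39551} - \frac{4743}{2} = - \frac{187593979}{79102}$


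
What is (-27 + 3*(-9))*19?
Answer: -1026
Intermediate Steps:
(-27 + 3*(-9))*19 = (-27 - 27)*19 = -54*19 = -1026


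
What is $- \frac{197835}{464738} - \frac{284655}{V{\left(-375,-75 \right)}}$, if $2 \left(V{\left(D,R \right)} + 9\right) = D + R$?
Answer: $\frac{11020308500}{9062391} \approx 1216.0$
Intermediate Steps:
$V{\left(D,R \right)} = -9 + \frac{D}{2} + \frac{R}{2}$ ($V{\left(D,R \right)} = -9 + \frac{D + R}{2} = -9 + \left(\frac{D}{2} + \frac{R}{2}\right) = -9 + \frac{D}{2} + \frac{R}{2}$)
$- \frac{197835}{464738} - \frac{284655}{V{\left(-375,-75 \right)}} = - \frac{197835}{464738} - \frac{284655}{-9 + \frac{1}{2} \left(-375\right) + \frac{1}{2} \left(-75\right)} = \left(-197835\right) \frac{1}{464738} - \frac{284655}{-9 - \frac{375}{2} - \frac{75}{2}} = - \frac{197835}{464738} - \frac{284655}{-234} = - \frac{197835}{464738} - - \frac{94885}{78} = - \frac{197835}{464738} + \frac{94885}{78} = \frac{11020308500}{9062391}$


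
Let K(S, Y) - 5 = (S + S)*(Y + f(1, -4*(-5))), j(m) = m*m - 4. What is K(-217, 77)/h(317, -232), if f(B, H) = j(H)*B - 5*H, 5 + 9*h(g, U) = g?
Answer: -485631/104 ≈ -4669.5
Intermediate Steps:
h(g, U) = -5/9 + g/9
j(m) = -4 + m² (j(m) = m² - 4 = -4 + m²)
f(B, H) = -5*H + B*(-4 + H²) (f(B, H) = (-4 + H²)*B - 5*H = B*(-4 + H²) - 5*H = -5*H + B*(-4 + H²))
K(S, Y) = 5 + 2*S*(296 + Y) (K(S, Y) = 5 + (S + S)*(Y + (-(-20)*(-5) + 1*(-4 + (-4*(-5))²))) = 5 + (2*S)*(Y + (-5*20 + 1*(-4 + 20²))) = 5 + (2*S)*(Y + (-100 + 1*(-4 + 400))) = 5 + (2*S)*(Y + (-100 + 1*396)) = 5 + (2*S)*(Y + (-100 + 396)) = 5 + (2*S)*(Y + 296) = 5 + (2*S)*(296 + Y) = 5 + 2*S*(296 + Y))
K(-217, 77)/h(317, -232) = (5 + 592*(-217) + 2*(-217)*77)/(-5/9 + (⅑)*317) = (5 - 128464 - 33418)/(-5/9 + 317/9) = -161877/104/3 = -161877*3/104 = -485631/104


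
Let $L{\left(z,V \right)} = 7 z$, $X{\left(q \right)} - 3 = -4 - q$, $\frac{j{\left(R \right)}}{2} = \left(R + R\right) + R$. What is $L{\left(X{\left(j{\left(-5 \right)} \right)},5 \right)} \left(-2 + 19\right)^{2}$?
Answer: $58667$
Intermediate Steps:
$j{\left(R \right)} = 6 R$ ($j{\left(R \right)} = 2 \left(\left(R + R\right) + R\right) = 2 \left(2 R + R\right) = 2 \cdot 3 R = 6 R$)
$X{\left(q \right)} = -1 - q$ ($X{\left(q \right)} = 3 - \left(4 + q\right) = -1 - q$)
$L{\left(X{\left(j{\left(-5 \right)} \right)},5 \right)} \left(-2 + 19\right)^{2} = 7 \left(-1 - 6 \left(-5\right)\right) \left(-2 + 19\right)^{2} = 7 \left(-1 - -30\right) 17^{2} = 7 \left(-1 + 30\right) 289 = 7 \cdot 29 \cdot 289 = 203 \cdot 289 = 58667$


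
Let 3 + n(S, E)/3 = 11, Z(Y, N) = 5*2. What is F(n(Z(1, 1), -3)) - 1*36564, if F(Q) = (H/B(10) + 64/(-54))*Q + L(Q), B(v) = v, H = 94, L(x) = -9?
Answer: -1636913/45 ≈ -36376.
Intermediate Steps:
Z(Y, N) = 10
n(S, E) = 24 (n(S, E) = -9 + 3*11 = -9 + 33 = 24)
F(Q) = -9 + 1109*Q/135 (F(Q) = (94/10 + 64/(-54))*Q - 9 = (94*(⅒) + 64*(-1/54))*Q - 9 = (47/5 - 32/27)*Q - 9 = 1109*Q/135 - 9 = -9 + 1109*Q/135)
F(n(Z(1, 1), -3)) - 1*36564 = (-9 + (1109/135)*24) - 1*36564 = (-9 + 8872/45) - 36564 = 8467/45 - 36564 = -1636913/45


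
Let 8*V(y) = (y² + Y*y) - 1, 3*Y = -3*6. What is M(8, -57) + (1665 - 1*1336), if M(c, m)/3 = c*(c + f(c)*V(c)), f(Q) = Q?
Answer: 881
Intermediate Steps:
Y = -6 (Y = (-3*6)/3 = (⅓)*(-18) = -6)
V(y) = -⅛ - 3*y/4 + y²/8 (V(y) = ((y² - 6*y) - 1)/8 = (-1 + y² - 6*y)/8 = -⅛ - 3*y/4 + y²/8)
M(c, m) = 3*c*(c + c*(-⅛ - 3*c/4 + c²/8)) (M(c, m) = 3*(c*(c + c*(-⅛ - 3*c/4 + c²/8))) = 3*c*(c + c*(-⅛ - 3*c/4 + c²/8)))
M(8, -57) + (1665 - 1*1336) = (3/8)*8²*(7 + 8² - 6*8) + (1665 - 1*1336) = (3/8)*64*(7 + 64 - 48) + (1665 - 1336) = (3/8)*64*23 + 329 = 552 + 329 = 881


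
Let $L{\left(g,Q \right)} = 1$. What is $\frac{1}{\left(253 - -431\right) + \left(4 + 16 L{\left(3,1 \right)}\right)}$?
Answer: $\frac{1}{704} \approx 0.0014205$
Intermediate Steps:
$\frac{1}{\left(253 - -431\right) + \left(4 + 16 L{\left(3,1 \right)}\right)} = \frac{1}{\left(253 - -431\right) + \left(4 + 16 \cdot 1\right)} = \frac{1}{\left(253 + 431\right) + \left(4 + 16\right)} = \frac{1}{684 + 20} = \frac{1}{704}$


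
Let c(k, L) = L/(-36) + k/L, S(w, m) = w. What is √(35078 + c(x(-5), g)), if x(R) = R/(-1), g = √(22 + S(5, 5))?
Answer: √(1262808 + 17*√3)/6 ≈ 187.29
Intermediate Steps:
g = 3*√3 (g = √(22 + 5) = √27 = 3*√3 ≈ 5.1962)
x(R) = -R (x(R) = R*(-1) = -R)
c(k, L) = -L/36 + k/L (c(k, L) = L*(-1/36) + k/L = -L/36 + k/L)
√(35078 + c(x(-5), g)) = √(35078 + (-√3/12 + (-1*(-5))/((3*√3)))) = √(35078 + (-√3/12 + 5*(√3/9))) = √(35078 + (-√3/12 + 5*√3/9)) = √(35078 + 17*√3/36)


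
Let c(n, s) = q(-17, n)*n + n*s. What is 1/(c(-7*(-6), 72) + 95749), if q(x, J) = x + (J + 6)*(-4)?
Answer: 1/89995 ≈ 1.1112e-5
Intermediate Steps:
q(x, J) = -24 + x - 4*J (q(x, J) = x + (6 + J)*(-4) = x + (-24 - 4*J) = -24 + x - 4*J)
c(n, s) = n*s + n*(-41 - 4*n) (c(n, s) = (-24 - 17 - 4*n)*n + n*s = (-41 - 4*n)*n + n*s = n*(-41 - 4*n) + n*s = n*s + n*(-41 - 4*n))
1/(c(-7*(-6), 72) + 95749) = 1/((-7*(-6))*(-41 + 72 - (-28)*(-6)) + 95749) = 1/(42*(-41 + 72 - 4*42) + 95749) = 1/(42*(-41 + 72 - 168) + 95749) = 1/(42*(-137) + 95749) = 1/(-5754 + 95749) = 1/89995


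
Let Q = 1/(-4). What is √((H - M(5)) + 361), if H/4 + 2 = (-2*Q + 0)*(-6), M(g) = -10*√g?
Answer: √(341 + 10*√5) ≈ 19.062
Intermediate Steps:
Q = -¼ ≈ -0.25000
H = -20 (H = -8 + 4*((-2*(-¼) + 0)*(-6)) = -8 + 4*((½ + 0)*(-6)) = -8 + 4*((½)*(-6)) = -8 + 4*(-3) = -8 - 12 = -20)
√((H - M(5)) + 361) = √((-20 - (-10)*√5) + 361) = √((-20 + 10*√5) + 361) = √(341 + 10*√5)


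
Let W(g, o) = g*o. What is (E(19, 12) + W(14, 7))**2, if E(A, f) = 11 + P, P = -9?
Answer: 10000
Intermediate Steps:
E(A, f) = 2 (E(A, f) = 11 - 9 = 2)
(E(19, 12) + W(14, 7))**2 = (2 + 14*7)**2 = (2 + 98)**2 = 100**2 = 10000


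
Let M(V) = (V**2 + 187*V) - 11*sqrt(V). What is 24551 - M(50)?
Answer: 12701 + 55*sqrt(2) ≈ 12779.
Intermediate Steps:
M(V) = V**2 - 11*sqrt(V) + 187*V
24551 - M(50) = 24551 - (50**2 - 55*sqrt(2) + 187*50) = 24551 - (2500 - 55*sqrt(2) + 9350) = 24551 - (11850 - 55*sqrt(2)) = 24551 + (-11850 + 55*sqrt(2)) = 12701 + 55*sqrt(2)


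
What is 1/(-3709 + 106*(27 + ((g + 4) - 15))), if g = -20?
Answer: -1/4133 ≈ -0.00024196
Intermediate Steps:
1/(-3709 + 106*(27 + ((g + 4) - 15))) = 1/(-3709 + 106*(27 + ((-20 + 4) - 15))) = 1/(-3709 + 106*(27 + (-16 - 15))) = 1/(-3709 + 106*(27 - 31)) = 1/(-3709 + 106*(-4)) = 1/(-3709 - 424) = 1/(-4133) = -1/4133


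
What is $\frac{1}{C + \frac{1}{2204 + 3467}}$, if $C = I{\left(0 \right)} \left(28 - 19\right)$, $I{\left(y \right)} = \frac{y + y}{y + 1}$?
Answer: $5671$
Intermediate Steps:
$I{\left(y \right)} = \frac{2 y}{1 + y}$
$C = 0$ ($C = 2 \cdot 0 \frac{1}{1 + 0} \left(28 - 19\right) = 2 \cdot 0 \cdot 1^{-1} \cdot 9 = 2 \cdot 0 \cdot 1 \cdot 9 = 0 \cdot 9 = 0$)
$\frac{1}{C + \frac{1}{2204 + 3467}} = \frac{1}{0 + \frac{1}{2204 + 3467}} = \frac{1}{0 + \frac{1}{5671}} = \frac{1}{\frac{1}{5671}} = 5671$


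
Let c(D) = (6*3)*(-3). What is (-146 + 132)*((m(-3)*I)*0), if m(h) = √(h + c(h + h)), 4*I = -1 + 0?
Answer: 0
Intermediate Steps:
c(D) = -54 (c(D) = 18*(-3) = -54)
I = -¼ (I = (-1 + 0)/4 = (¼)*(-1) = -¼ ≈ -0.25000)
m(h) = √(-54 + h) (m(h) = √(h - 54) = √(-54 + h))
(-146 + 132)*((m(-3)*I)*0) = (-146 + 132)*((√(-54 - 3)*(-¼))*0) = -14*√(-57)*(-¼)*0 = -14*(I*√57)*(-¼)*0 = -14*(-I*√57/4)*0 = -14*0 = 0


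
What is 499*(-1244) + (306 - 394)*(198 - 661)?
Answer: -580012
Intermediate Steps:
499*(-1244) + (306 - 394)*(198 - 661) = -620756 - 88*(-463) = -620756 + 40744 = -580012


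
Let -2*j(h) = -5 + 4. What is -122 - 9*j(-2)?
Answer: -253/2 ≈ -126.50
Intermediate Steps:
j(h) = ½ (j(h) = -(-5 + 4)/2 = -½*(-1) = ½)
-122 - 9*j(-2) = -122 - 9*½ = -122 - 9/2 = -253/2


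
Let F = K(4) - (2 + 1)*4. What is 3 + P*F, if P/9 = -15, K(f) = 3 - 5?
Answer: 1893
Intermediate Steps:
K(f) = -2
P = -135 (P = 9*(-15) = -135)
F = -14 (F = -2 - (2 + 1)*4 = -2 - 3*4 = -2 - 1*12 = -2 - 12 = -14)
3 + P*F = 3 - 135*(-14) = 3 + 1890 = 1893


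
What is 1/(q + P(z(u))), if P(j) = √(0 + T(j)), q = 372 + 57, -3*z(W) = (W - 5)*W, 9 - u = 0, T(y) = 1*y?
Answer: 143/61351 - 2*I*√3/184053 ≈ 0.0023309 - 1.8821e-5*I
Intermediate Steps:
T(y) = y
u = 9 (u = 9 - 1*0 = 9 + 0 = 9)
z(W) = -W*(-5 + W)/3 (z(W) = -(W - 5)*W/3 = -(-5 + W)*W/3 = -W*(-5 + W)/3)
q = 429
P(j) = √j (P(j) = √(0 + j) = √j)
1/(q + P(z(u))) = 1/(429 + √((⅓)*9*(5 - 1*9))) = 1/(429 + √((⅓)*9*(5 - 9))) = 1/(429 + √((⅓)*9*(-4))) = 1/(429 + √(-12)) = 1/(429 + 2*I*√3)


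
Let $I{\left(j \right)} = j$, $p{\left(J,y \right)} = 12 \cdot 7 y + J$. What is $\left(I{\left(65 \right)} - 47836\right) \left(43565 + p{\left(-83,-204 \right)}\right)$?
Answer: $-1258574766$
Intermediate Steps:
$p{\left(J,y \right)} = J + 84 y$ ($p{\left(J,y \right)} = 84 y + J = J + 84 y$)
$\left(I{\left(65 \right)} - 47836\right) \left(43565 + p{\left(-83,-204 \right)}\right) = \left(65 - 47836\right) \left(43565 + \left(-83 + 84 \left(-204\right)\right)\right) = - 47771 \left(43565 - 17219\right) = \left(-47771\right) 26346 = -1258574766$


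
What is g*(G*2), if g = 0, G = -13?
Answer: 0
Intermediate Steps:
g*(G*2) = 0*(-13*2) = 0*(-26) = 0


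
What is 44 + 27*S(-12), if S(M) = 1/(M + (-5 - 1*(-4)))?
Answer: 545/13 ≈ 41.923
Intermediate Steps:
S(M) = 1/(-1 + M) (S(M) = 1/(M + (-5 + 4)) = 1/(M - 1) = 1/(-1 + M))
44 + 27*S(-12) = 44 + 27/(-1 - 12) = 44 + 27/(-13) = 44 + 27*(-1/13) = 44 - 27/13 = 545/13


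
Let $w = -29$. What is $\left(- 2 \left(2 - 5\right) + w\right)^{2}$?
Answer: $529$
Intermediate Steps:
$\left(- 2 \left(2 - 5\right) + w\right)^{2} = \left(- 2 \left(2 - 5\right) - 29\right)^{2} = \left(\left(-2\right) \left(-3\right) - 29\right)^{2} = \left(6 - 29\right)^{2} = \left(-23\right)^{2} = 529$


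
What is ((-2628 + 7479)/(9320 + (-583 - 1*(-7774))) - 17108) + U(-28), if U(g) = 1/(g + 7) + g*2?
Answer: -541018684/31521 ≈ -17164.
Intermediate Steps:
U(g) = 1/(7 + g) + 2*g
((-2628 + 7479)/(9320 + (-583 - 1*(-7774))) - 17108) + U(-28) = ((-2628 + 7479)/(9320 + (-583 - 1*(-7774))) - 17108) + (1 + 2*(-28)**2 + 14*(-28))/(7 - 28) = (4851/(9320 + (-583 + 7774)) - 17108) + (1 + 2*784 - 392)/(-21) = (4851/(9320 + 7191) - 17108) - (1 + 1568 - 392)/21 = (4851/16511 - 17108) - 1/21*1177 = (4851*(1/16511) - 17108) - 1177/21 = (441/1501 - 17108) - 1177/21 = -25678667/1501 - 1177/21 = -541018684/31521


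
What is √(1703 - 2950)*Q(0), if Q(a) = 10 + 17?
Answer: 27*I*√1247 ≈ 953.45*I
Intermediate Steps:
Q(a) = 27
√(1703 - 2950)*Q(0) = √(1703 - 2950)*27 = √(-1247)*27 = (I*√1247)*27 = 27*I*√1247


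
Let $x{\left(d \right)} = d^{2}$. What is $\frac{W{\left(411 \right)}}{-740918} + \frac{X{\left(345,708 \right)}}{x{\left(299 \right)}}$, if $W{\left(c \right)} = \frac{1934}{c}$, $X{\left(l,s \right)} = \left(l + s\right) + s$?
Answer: $\frac{268041030122}{13612075479249} \approx 0.019691$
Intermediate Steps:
$X{\left(l,s \right)} = l + 2 s$
$\frac{W{\left(411 \right)}}{-740918} + \frac{X{\left(345,708 \right)}}{x{\left(299 \right)}} = \frac{1934 \cdot \frac{1}{411}}{-740918} + \frac{345 + 2 \cdot 708}{299^{2}} = 1934 \cdot \frac{1}{411} \left(- \frac{1}{740918}\right) + \frac{345 + 1416}{89401} = \frac{1934}{411} \left(- \frac{1}{740918}\right) + 1761 \cdot \frac{1}{89401} = - \frac{967}{152258649} + \frac{1761}{89401} = \frac{268041030122}{13612075479249}$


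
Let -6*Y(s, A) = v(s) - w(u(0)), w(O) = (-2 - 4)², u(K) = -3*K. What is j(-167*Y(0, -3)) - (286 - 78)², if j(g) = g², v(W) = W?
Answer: 960740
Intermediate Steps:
w(O) = 36 (w(O) = (-6)² = 36)
Y(s, A) = 6 - s/6 (Y(s, A) = -(s - 1*36)/6 = -(s - 36)/6 = -(-36 + s)/6 = 6 - s/6)
j(-167*Y(0, -3)) - (286 - 78)² = (-167*(6 - ⅙*0))² - (286 - 78)² = (-167*(6 + 0))² - 1*208² = (-167*6)² - 1*43264 = (-1002)² - 43264 = 1004004 - 43264 = 960740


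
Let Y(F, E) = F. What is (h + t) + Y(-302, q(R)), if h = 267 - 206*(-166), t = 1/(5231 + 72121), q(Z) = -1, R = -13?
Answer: 2642421673/77352 ≈ 34161.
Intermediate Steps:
t = 1/77352 ≈ 1.2928e-5
h = 34463 (h = 267 + 34196 = 34463)
(h + t) + Y(-302, q(R)) = (34463 + 1/77352) - 302 = 2665781977/77352 - 302 = 2642421673/77352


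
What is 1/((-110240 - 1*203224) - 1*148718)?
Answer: -1/462182 ≈ -2.1637e-6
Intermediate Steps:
1/((-110240 - 1*203224) - 1*148718) = 1/((-110240 - 203224) - 148718) = 1/(-313464 - 148718) = 1/(-462182) = -1/462182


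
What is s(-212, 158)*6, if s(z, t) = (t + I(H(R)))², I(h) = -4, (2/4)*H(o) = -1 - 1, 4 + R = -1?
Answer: 142296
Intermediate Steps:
R = -5 (R = -4 - 1 = -5)
H(o) = -4 (H(o) = 2*(-1 - 1) = 2*(-2) = -4)
s(z, t) = (-4 + t)² (s(z, t) = (t - 4)² = (-4 + t)²)
s(-212, 158)*6 = (-4 + 158)²*6 = 154²*6 = 23716*6 = 142296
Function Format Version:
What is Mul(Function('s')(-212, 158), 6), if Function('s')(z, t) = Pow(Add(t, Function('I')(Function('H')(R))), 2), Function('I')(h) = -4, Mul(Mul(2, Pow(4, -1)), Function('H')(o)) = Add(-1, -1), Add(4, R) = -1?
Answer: 142296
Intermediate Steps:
R = -5 (R = Add(-4, -1) = -5)
Function('H')(o) = -4 (Function('H')(o) = Mul(2, Add(-1, -1)) = Mul(2, -2) = -4)
Function('s')(z, t) = Pow(Add(-4, t), 2) (Function('s')(z, t) = Pow(Add(t, -4), 2) = Pow(Add(-4, t), 2))
Mul(Function('s')(-212, 158), 6) = Mul(Pow(Add(-4, 158), 2), 6) = Mul(Pow(154, 2), 6) = Mul(23716, 6) = 142296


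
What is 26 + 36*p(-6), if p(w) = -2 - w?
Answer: 170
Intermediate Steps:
26 + 36*p(-6) = 26 + 36*(-2 - 1*(-6)) = 26 + 36*(-2 + 6) = 26 + 36*4 = 26 + 144 = 170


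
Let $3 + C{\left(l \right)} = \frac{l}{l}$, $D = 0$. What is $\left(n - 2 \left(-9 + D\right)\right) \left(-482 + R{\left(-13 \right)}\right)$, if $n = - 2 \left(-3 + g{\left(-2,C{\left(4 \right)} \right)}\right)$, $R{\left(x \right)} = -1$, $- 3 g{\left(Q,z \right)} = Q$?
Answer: $-10948$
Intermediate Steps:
$C{\left(l \right)} = -2$ ($C{\left(l \right)} = -3 + \frac{l}{l} = -3 + 1 = -2$)
$g{\left(Q,z \right)} = - \frac{Q}{3}$
$n = \frac{14}{3}$ ($n = - 2 \left(-3 - - \frac{2}{3}\right) = - 2 \left(-3 + \frac{2}{3}\right) = \left(-2\right) \left(- \frac{7}{3}\right) = \frac{14}{3} \approx 4.6667$)
$\left(n - 2 \left(-9 + D\right)\right) \left(-482 + R{\left(-13 \right)}\right) = \left(\frac{14}{3} - 2 \left(-9 + 0\right)\right) \left(-482 - 1\right) = \left(\frac{14}{3} - -18\right) \left(-483\right) = \left(\frac{14}{3} + 18\right) \left(-483\right) = \frac{68}{3} \left(-483\right) = -10948$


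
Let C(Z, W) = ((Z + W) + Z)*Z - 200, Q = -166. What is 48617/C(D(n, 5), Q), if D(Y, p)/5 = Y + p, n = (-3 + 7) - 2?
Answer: -48617/3560 ≈ -13.656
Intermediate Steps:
n = 2 (n = 4 - 2 = 2)
D(Y, p) = 5*Y + 5*p (D(Y, p) = 5*(Y + p) = 5*Y + 5*p)
C(Z, W) = -200 + Z*(W + 2*Z) (C(Z, W) = ((W + Z) + Z)*Z - 200 = (W + 2*Z)*Z - 200 = Z*(W + 2*Z) - 200 = -200 + Z*(W + 2*Z))
48617/C(D(n, 5), Q) = 48617/(-200 + 2*(5*2 + 5*5)**2 - 166*(5*2 + 5*5)) = 48617/(-200 + 2*(10 + 25)**2 - 166*(10 + 25)) = 48617/(-200 + 2*35**2 - 166*35) = 48617/(-200 + 2*1225 - 5810) = 48617/(-200 + 2450 - 5810) = 48617/(-3560) = 48617*(-1/3560) = -48617/3560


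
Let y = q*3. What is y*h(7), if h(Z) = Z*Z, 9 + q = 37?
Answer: 4116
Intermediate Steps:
q = 28 (q = -9 + 37 = 28)
h(Z) = Z**2
y = 84 (y = 28*3 = 84)
y*h(7) = 84*7**2 = 84*49 = 4116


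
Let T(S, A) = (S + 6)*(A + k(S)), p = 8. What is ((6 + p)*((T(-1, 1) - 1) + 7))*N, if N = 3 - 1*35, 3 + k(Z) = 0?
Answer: 1792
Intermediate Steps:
k(Z) = -3 (k(Z) = -3 + 0 = -3)
T(S, A) = (-3 + A)*(6 + S) (T(S, A) = (S + 6)*(A - 3) = (6 + S)*(-3 + A) = (-3 + A)*(6 + S))
N = -32 (N = 3 - 35 = -32)
((6 + p)*((T(-1, 1) - 1) + 7))*N = ((6 + 8)*(((-18 - 3*(-1) + 6*1 + 1*(-1)) - 1) + 7))*(-32) = (14*(((-18 + 3 + 6 - 1) - 1) + 7))*(-32) = (14*((-10 - 1) + 7))*(-32) = (14*(-11 + 7))*(-32) = (14*(-4))*(-32) = -56*(-32) = 1792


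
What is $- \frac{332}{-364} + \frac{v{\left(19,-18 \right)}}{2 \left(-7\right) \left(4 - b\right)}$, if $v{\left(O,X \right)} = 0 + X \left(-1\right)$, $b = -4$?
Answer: $\frac{547}{728} \approx 0.75137$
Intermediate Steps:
$v{\left(O,X \right)} = - X$ ($v{\left(O,X \right)} = 0 - X = - X$)
$- \frac{332}{-364} + \frac{v{\left(19,-18 \right)}}{2 \left(-7\right) \left(4 - b\right)} = - \frac{332}{-364} + \frac{\left(-1\right) \left(-18\right)}{2 \left(-7\right) \left(4 - -4\right)} = \left(-332\right) \left(- \frac{1}{364}\right) + \frac{18}{\left(-14\right) \left(4 + 4\right)} = \frac{83}{91} + \frac{18}{\left(-14\right) 8} = \frac{83}{91} + \frac{18}{-112} = \frac{83}{91} + 18 \left(- \frac{1}{112}\right) = \frac{83}{91} - \frac{9}{56} = \frac{547}{728}$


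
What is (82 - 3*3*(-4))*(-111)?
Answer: -13098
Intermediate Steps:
(82 - 3*3*(-4))*(-111) = (82 - 9*(-4))*(-111) = (82 + 36)*(-111) = 118*(-111) = -13098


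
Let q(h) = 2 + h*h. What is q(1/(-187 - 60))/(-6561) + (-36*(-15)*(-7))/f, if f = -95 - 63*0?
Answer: 5308936819/133426683 ≈ 39.789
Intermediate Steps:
f = -95 (f = -95 + 0 = -95)
q(h) = 2 + h²
q(1/(-187 - 60))/(-6561) + (-36*(-15)*(-7))/f = (2 + (1/(-187 - 60))²)/(-6561) + (-36*(-15)*(-7))/(-95) = (2 + (1/(-247))²)*(-1/6561) + (540*(-7))*(-1/95) = (2 + (-1/247)²)*(-1/6561) - 3780*(-1/95) = (2 + 1/61009)*(-1/6561) + 756/19 = (122019/61009)*(-1/6561) + 756/19 = -40673/133426683 + 756/19 = 5308936819/133426683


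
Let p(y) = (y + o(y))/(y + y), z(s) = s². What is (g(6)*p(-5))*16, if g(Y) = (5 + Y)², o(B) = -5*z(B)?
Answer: 25168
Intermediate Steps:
o(B) = -5*B²
p(y) = (y - 5*y²)/(2*y) (p(y) = (y - 5*y²)/(y + y) = (y - 5*y²)/((2*y)) = (y - 5*y²)*(1/(2*y)) = (y - 5*y²)/(2*y))
(g(6)*p(-5))*16 = ((5 + 6)²*(½ - 5/2*(-5)))*16 = (11²*(½ + 25/2))*16 = (121*13)*16 = 1573*16 = 25168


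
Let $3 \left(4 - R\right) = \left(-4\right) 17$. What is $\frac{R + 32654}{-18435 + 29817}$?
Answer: $\frac{7003}{2439} \approx 2.8713$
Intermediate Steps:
$R = \frac{80}{3}$ ($R = 4 - \frac{\left(-4\right) 17}{3} = 4 - - \frac{68}{3} = 4 + \frac{68}{3} = \frac{80}{3} \approx 26.667$)
$\frac{R + 32654}{-18435 + 29817} = \frac{\frac{80}{3} + 32654}{-18435 + 29817} = \frac{98042}{3 \cdot 11382} = \frac{98042}{3} \cdot \frac{1}{11382} = \frac{7003}{2439}$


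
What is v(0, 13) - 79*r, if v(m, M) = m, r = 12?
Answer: -948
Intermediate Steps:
v(0, 13) - 79*r = 0 - 79*12 = 0 - 948 = -948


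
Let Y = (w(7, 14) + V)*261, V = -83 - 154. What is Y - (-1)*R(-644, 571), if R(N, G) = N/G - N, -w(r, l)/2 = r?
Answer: -37039701/571 ≈ -64868.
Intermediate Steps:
w(r, l) = -2*r
R(N, G) = -N + N/G
V = -237
Y = -65511 (Y = (-2*7 - 237)*261 = (-14 - 237)*261 = -251*261 = -65511)
Y - (-1)*R(-644, 571) = -65511 - (-1)*(-1*(-644) - 644/571) = -65511 - (-1)*(644 - 644*1/571) = -65511 - (-1)*(644 - 644/571) = -65511 - (-1)*367080/571 = -65511 - 1*(-367080/571) = -65511 + 367080/571 = -37039701/571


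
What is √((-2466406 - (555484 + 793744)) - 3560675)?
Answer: I*√7376309 ≈ 2715.9*I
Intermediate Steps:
√((-2466406 - (555484 + 793744)) - 3560675) = √((-2466406 - 1*1349228) - 3560675) = √((-2466406 - 1349228) - 3560675) = √(-3815634 - 3560675) = √(-7376309) = I*√7376309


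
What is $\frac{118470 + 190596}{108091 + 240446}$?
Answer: $\frac{103022}{116179} \approx 0.88675$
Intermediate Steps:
$\frac{118470 + 190596}{108091 + 240446} = \frac{309066}{348537} = 309066 \cdot \frac{1}{348537} = \frac{103022}{116179}$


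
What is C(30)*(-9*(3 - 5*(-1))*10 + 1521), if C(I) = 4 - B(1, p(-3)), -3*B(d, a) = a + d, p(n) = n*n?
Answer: 5874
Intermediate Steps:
p(n) = n²
B(d, a) = -a/3 - d/3 (B(d, a) = -(a + d)/3 = -a/3 - d/3)
C(I) = 22/3 (C(I) = 4 - (-⅓*(-3)² - ⅓*1) = 4 - (-⅓*9 - ⅓) = 4 - (-3 - ⅓) = 4 - 1*(-10/3) = 4 + 10/3 = 22/3)
C(30)*(-9*(3 - 5*(-1))*10 + 1521) = 22*(-9*(3 - 5*(-1))*10 + 1521)/3 = 22*(-9*(3 + 5)*10 + 1521)/3 = 22*(-9*8*10 + 1521)/3 = 22*(-72*10 + 1521)/3 = 22*(-720 + 1521)/3 = (22/3)*801 = 5874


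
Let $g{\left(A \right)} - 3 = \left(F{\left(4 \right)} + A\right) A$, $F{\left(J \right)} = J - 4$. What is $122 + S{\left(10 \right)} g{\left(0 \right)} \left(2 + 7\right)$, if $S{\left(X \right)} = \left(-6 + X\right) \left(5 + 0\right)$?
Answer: $662$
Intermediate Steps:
$S{\left(X \right)} = -30 + 5 X$ ($S{\left(X \right)} = \left(-6 + X\right) 5 = -30 + 5 X$)
$F{\left(J \right)} = -4 + J$
$g{\left(A \right)} = 3 + A^{2}$ ($g{\left(A \right)} = 3 + \left(\left(-4 + 4\right) + A\right) A = 3 + \left(0 + A\right) A = 3 + A A = 3 + A^{2}$)
$122 + S{\left(10 \right)} g{\left(0 \right)} \left(2 + 7\right) = 122 + \left(-30 + 5 \cdot 10\right) \left(3 + 0^{2}\right) \left(2 + 7\right) = 122 + \left(-30 + 50\right) \left(3 + 0\right) 9 = 122 + 20 \cdot 3 \cdot 9 = 122 + 20 \cdot 27 = 122 + 540 = 662$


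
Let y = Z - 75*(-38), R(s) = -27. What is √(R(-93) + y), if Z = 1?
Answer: 2*√706 ≈ 53.141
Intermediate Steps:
y = 2851 (y = 1 - 75*(-38) = 1 + 2850 = 2851)
√(R(-93) + y) = √(-27 + 2851) = √2824 = 2*√706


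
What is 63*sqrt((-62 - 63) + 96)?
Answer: 63*I*sqrt(29) ≈ 339.27*I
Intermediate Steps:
63*sqrt((-62 - 63) + 96) = 63*sqrt(-125 + 96) = 63*sqrt(-29) = 63*(I*sqrt(29)) = 63*I*sqrt(29)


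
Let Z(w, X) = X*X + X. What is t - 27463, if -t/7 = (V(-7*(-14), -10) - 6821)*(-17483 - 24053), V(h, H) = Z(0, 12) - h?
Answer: -1966383239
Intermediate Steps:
Z(w, X) = X + X² (Z(w, X) = X² + X = X + X²)
V(h, H) = 156 - h (V(h, H) = 12*(1 + 12) - h = 12*13 - h = 156 - h)
t = -1966355776 (t = -7*((156 - (-7)*(-14)) - 6821)*(-17483 - 24053) = -7*((156 - 1*98) - 6821)*(-41536) = -7*((156 - 98) - 6821)*(-41536) = -7*(58 - 6821)*(-41536) = -(-47341)*(-41536) = -7*280907968 = -1966355776)
t - 27463 = -1966355776 - 27463 = -1966383239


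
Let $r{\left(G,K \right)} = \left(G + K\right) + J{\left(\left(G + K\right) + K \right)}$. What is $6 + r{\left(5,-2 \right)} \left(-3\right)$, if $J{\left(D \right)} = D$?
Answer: $-6$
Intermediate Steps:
$r{\left(G,K \right)} = 2 G + 3 K$ ($r{\left(G,K \right)} = \left(G + K\right) + \left(\left(G + K\right) + K\right) = \left(G + K\right) + \left(G + 2 K\right) = 2 G + 3 K$)
$6 + r{\left(5,-2 \right)} \left(-3\right) = 6 + \left(2 \cdot 5 + 3 \left(-2\right)\right) \left(-3\right) = 6 + \left(10 - 6\right) \left(-3\right) = 6 + 4 \left(-3\right) = 6 - 12 = -6$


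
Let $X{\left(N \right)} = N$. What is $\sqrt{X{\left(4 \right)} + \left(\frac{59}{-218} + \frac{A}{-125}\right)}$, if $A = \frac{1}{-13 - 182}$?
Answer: $\frac{\sqrt{168484924686}}{212550} \approx 1.9312$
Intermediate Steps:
$A = - \frac{1}{195}$ ($A = \frac{1}{-195} = - \frac{1}{195} \approx -0.0051282$)
$\sqrt{X{\left(4 \right)} + \left(\frac{59}{-218} + \frac{A}{-125}\right)} = \sqrt{4 + \left(\frac{59}{-218} - \frac{1}{195 \left(-125\right)}\right)} = \sqrt{4 + \left(59 \left(- \frac{1}{218}\right) - - \frac{1}{24375}\right)} = \sqrt{4 + \left(- \frac{59}{218} + \frac{1}{24375}\right)} = \sqrt{4 - \frac{1437907}{5313750}} = \sqrt{\frac{19817093}{5313750}} = \frac{\sqrt{168484924686}}{212550}$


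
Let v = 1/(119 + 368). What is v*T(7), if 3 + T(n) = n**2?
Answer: 46/487 ≈ 0.094456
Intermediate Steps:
T(n) = -3 + n**2
v = 1/487 ≈ 0.0020534
v*T(7) = (-3 + 7**2)/487 = (-3 + 49)/487 = (1/487)*46 = 46/487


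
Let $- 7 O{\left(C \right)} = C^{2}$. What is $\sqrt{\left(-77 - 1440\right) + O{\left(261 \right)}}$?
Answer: $\frac{2 i \sqrt{137795}}{7} \approx 106.06 i$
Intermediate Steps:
$O{\left(C \right)} = - \frac{C^{2}}{7}$
$\sqrt{\left(-77 - 1440\right) + O{\left(261 \right)}} = \sqrt{\left(-77 - 1440\right) - \frac{261^{2}}{7}} = \sqrt{\left(-77 - 1440\right) - \frac{68121}{7}} = \sqrt{-1517 - \frac{68121}{7}} = \sqrt{- \frac{78740}{7}} = \frac{2 i \sqrt{137795}}{7}$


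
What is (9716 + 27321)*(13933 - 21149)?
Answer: -267258992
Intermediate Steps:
(9716 + 27321)*(13933 - 21149) = 37037*(-7216) = -267258992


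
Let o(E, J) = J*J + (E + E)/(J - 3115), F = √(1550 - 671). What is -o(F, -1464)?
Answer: -2143296 + 2*√879/4579 ≈ -2.1433e+6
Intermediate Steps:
F = √879 ≈ 29.648
o(E, J) = J² + 2*E/(-3115 + J) (o(E, J) = J² + (2*E)/(-3115 + J) = J² + 2*E/(-3115 + J))
-o(F, -1464) = -((-1464)³ - 3115*(-1464)² + 2*√879)/(-3115 - 1464) = -(-3137785344 - 3115*2143296 + 2*√879)/(-4579) = -(-1)*(-3137785344 - 6676367040 + 2*√879)/4579 = -(-1)*(-9814152384 + 2*√879)/4579 = -(2143296 - 2*√879/4579) = -2143296 + 2*√879/4579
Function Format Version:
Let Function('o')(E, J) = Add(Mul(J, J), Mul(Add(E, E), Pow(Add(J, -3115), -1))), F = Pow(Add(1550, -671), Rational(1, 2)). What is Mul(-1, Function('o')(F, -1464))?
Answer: Add(-2143296, Mul(Rational(2, 4579), Pow(879, Rational(1, 2)))) ≈ -2.1433e+6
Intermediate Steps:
F = Pow(879, Rational(1, 2)) ≈ 29.648
Function('o')(E, J) = Add(Pow(J, 2), Mul(2, E, Pow(Add(-3115, J), -1))) (Function('o')(E, J) = Add(Pow(J, 2), Mul(Mul(2, E), Pow(Add(-3115, J), -1))) = Add(Pow(J, 2), Mul(2, E, Pow(Add(-3115, J), -1))))
Mul(-1, Function('o')(F, -1464)) = Mul(-1, Mul(Pow(Add(-3115, -1464), -1), Add(Pow(-1464, 3), Mul(-3115, Pow(-1464, 2)), Mul(2, Pow(879, Rational(1, 2)))))) = Mul(-1, Mul(Pow(-4579, -1), Add(-3137785344, Mul(-3115, 2143296), Mul(2, Pow(879, Rational(1, 2)))))) = Mul(-1, Mul(Rational(-1, 4579), Add(-3137785344, -6676367040, Mul(2, Pow(879, Rational(1, 2)))))) = Mul(-1, Mul(Rational(-1, 4579), Add(-9814152384, Mul(2, Pow(879, Rational(1, 2)))))) = Mul(-1, Add(2143296, Mul(Rational(-2, 4579), Pow(879, Rational(1, 2))))) = Add(-2143296, Mul(Rational(2, 4579), Pow(879, Rational(1, 2))))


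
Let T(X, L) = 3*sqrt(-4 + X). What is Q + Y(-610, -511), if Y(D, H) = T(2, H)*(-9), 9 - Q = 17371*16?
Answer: -277927 - 27*I*sqrt(2) ≈ -2.7793e+5 - 38.184*I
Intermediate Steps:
Q = -277927 (Q = 9 - 17371*16 = 9 - 1*277936 = 9 - 277936 = -277927)
Y(D, H) = -27*I*sqrt(2) (Y(D, H) = (3*sqrt(-4 + 2))*(-9) = (3*sqrt(-2))*(-9) = (3*(I*sqrt(2)))*(-9) = (3*I*sqrt(2))*(-9) = -27*I*sqrt(2))
Q + Y(-610, -511) = -277927 - 27*I*sqrt(2)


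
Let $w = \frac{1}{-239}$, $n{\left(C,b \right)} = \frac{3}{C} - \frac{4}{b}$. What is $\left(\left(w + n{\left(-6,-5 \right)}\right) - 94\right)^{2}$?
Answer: $\frac{50154946209}{5712100} \approx 8780.5$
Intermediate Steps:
$n{\left(C,b \right)} = - \frac{4}{b} + \frac{3}{C}$
$w = - \frac{1}{239} \approx -0.0041841$
$\left(\left(w + n{\left(-6,-5 \right)}\right) - 94\right)^{2} = \left(\left(- \frac{1}{239} + \left(- \frac{4}{-5} + \frac{3}{-6}\right)\right) - 94\right)^{2} = \left(\left(- \frac{1}{239} + \left(\left(-4\right) \left(- \frac{1}{5}\right) + 3 \left(- \frac{1}{6}\right)\right)\right) - 94\right)^{2} = \left(\left(- \frac{1}{239} + \left(\frac{4}{5} - \frac{1}{2}\right)\right) - 94\right)^{2} = \left(\left(- \frac{1}{239} + \frac{3}{10}\right) - 94\right)^{2} = \left(\frac{707}{2390} - 94\right)^{2} = \left(- \frac{223953}{2390}\right)^{2} = \frac{50154946209}{5712100}$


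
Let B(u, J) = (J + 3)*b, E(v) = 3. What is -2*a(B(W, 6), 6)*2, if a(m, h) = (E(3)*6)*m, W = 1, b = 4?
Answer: -2592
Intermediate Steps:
B(u, J) = 12 + 4*J (B(u, J) = (J + 3)*4 = (3 + J)*4 = 12 + 4*J)
a(m, h) = 18*m (a(m, h) = (3*6)*m = 18*m)
-2*a(B(W, 6), 6)*2 = -36*(12 + 4*6)*2 = -36*(12 + 24)*2 = -36*36*2 = -2*648*2 = -1296*2 = -2592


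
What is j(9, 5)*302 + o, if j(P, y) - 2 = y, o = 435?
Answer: 2549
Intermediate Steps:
j(P, y) = 2 + y
j(9, 5)*302 + o = (2 + 5)*302 + 435 = 7*302 + 435 = 2114 + 435 = 2549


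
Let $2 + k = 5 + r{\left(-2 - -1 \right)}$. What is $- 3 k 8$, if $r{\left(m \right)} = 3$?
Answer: $-144$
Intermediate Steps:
$k = 6$ ($k = -2 + \left(5 + 3\right) = -2 + 8 = 6$)
$- 3 k 8 = \left(-3\right) 6 \cdot 8 = \left(-18\right) 8 = -144$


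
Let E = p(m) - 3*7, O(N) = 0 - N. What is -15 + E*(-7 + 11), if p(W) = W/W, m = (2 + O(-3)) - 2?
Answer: -95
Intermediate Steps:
O(N) = -N
m = 3 (m = (2 - 1*(-3)) - 2 = (2 + 3) - 2 = 5 - 2 = 3)
p(W) = 1
E = -20 (E = 1 - 3*7 = 1 - 1*21 = 1 - 21 = -20)
-15 + E*(-7 + 11) = -15 - 20*(-7 + 11) = -15 - 20*4 = -15 - 80 = -95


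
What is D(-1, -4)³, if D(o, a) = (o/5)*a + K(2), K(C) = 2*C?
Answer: 13824/125 ≈ 110.59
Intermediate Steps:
D(o, a) = 4 + a*o/5 (D(o, a) = (o/5)*a + 2*2 = (o*(⅕))*a + 4 = (o/5)*a + 4 = a*o/5 + 4 = 4 + a*o/5)
D(-1, -4)³ = (4 + (⅕)*(-4)*(-1))³ = (4 + ⅘)³ = (24/5)³ = 13824/125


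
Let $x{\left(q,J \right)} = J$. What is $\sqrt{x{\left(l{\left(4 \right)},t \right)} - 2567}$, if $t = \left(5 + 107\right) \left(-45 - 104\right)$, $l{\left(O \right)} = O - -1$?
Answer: $i \sqrt{19255} \approx 138.76 i$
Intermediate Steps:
$l{\left(O \right)} = 1 + O$ ($l{\left(O \right)} = O + 1 = 1 + O$)
$t = -16688$ ($t = 112 \left(-149\right) = -16688$)
$\sqrt{x{\left(l{\left(4 \right)},t \right)} - 2567} = \sqrt{-16688 - 2567} = \sqrt{-19255} = i \sqrt{19255}$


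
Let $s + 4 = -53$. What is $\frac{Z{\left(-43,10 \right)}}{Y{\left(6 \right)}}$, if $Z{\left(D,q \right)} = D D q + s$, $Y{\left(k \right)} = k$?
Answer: $\frac{18433}{6} \approx 3072.2$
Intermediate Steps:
$s = -57$ ($s = -4 - 53 = -57$)
$Z{\left(D,q \right)} = -57 + q D^{2}$ ($Z{\left(D,q \right)} = D D q - 57 = D^{2} q - 57 = q D^{2} - 57 = -57 + q D^{2}$)
$\frac{Z{\left(-43,10 \right)}}{Y{\left(6 \right)}} = \frac{-57 + 10 \left(-43\right)^{2}}{6} = \left(-57 + 10 \cdot 1849\right) \frac{1}{6} = \left(-57 + 18490\right) \frac{1}{6} = 18433 \cdot \frac{1}{6} = \frac{18433}{6}$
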